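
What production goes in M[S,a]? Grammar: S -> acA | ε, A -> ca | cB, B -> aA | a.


For [S, a]: 'a' ∈ FIRST(acA)
Entry: S -> acA


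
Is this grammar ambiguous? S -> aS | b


right-linear, alternatives start with distinct terminals 'a' vs 'b': unique leftmost derivation
Unambiguous


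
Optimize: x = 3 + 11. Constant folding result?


3 + 11 = 14 at compile time
Optimized: x = 14


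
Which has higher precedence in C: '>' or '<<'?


'<<' is shift (level 8); '>' is relational (level 7)
Higher level binds tighter
'<<' has higher precedence than '>'


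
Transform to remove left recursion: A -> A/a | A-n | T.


Left-recursive alternatives: A/a, A-n; non-recursive: T
Introduce A': A -> TA', A' -> /aA' | -nA' | ε


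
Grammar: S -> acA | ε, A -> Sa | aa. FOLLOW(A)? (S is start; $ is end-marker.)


$ ∈ FOLLOW(S). For each A -> αBβ: add FIRST(β)\{ε} to FOLLOW(B); if β nullable, add FOLLOW(A).
FOLLOW(A) = {$, a}


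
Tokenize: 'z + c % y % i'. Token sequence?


Scan left to right, longest-match per lexeme
Tokens: ID(z), OP(+), ID(c), OP(%), ID(y), OP(%), ID(i)


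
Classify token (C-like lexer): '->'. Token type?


Pattern: operator symbol
Type: OPERATOR


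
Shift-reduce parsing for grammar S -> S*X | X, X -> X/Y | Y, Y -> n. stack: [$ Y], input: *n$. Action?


'Y' (not preceded by X/) is the handle for X -> Y
Action: reduce (X -> Y)


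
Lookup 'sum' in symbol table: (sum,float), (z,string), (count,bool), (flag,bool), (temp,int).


Lookup 'sum' → type float


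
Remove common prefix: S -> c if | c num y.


Common prefix: 'c'
Factored: S -> c S', S' -> if | num y


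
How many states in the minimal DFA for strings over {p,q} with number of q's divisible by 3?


Track (count of q) mod 3: states 0..2, accept at 0
Minimal DFA: 3 states


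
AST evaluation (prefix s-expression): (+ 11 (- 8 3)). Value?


Evaluate inner: (- 8 3) = 5
Evaluate root: (+ 11 5) = 16
Result: 16


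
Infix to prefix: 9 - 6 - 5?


left-to-right (same/higher precedence on left): tree is (- (- 9 6) 5)
Prefix: - - 9 6 5


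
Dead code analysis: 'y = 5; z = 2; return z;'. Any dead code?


y is assigned but never read
Dead: 'y = 5'


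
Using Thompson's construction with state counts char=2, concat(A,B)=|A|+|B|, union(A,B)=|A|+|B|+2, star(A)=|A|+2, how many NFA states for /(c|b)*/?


Syntax tree has 2 char leaf(s), 1 union(s), 1 star(s)
chars contribute 2×2 = 4; each union adds +2; each star adds +2
Total: 4 + 2 + 2 = 8 states


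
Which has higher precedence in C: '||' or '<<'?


'<<' is shift (level 8); '||' is logical OR (level 1)
Higher level binds tighter
'<<' has higher precedence than '||'


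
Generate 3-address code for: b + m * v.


Break into single-operator statements:
t1 = m * v
t2 = b + t1


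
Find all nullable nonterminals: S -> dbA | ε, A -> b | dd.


A nonterminal is nullable iff some alternative derives ε (directly, or every symbol in it is nullable)
Nullable: {S}


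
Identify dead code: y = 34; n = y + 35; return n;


y is read by n's definition; n is returned
No dead code


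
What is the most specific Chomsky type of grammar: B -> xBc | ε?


Single nonterminal LHS, but x^n c^n is not regular
Classification: Type 2 (Context-Free)


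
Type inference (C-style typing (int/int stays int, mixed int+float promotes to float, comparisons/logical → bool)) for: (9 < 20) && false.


Operand types: bool && bool
Rule: logical operators take bool operands and yield bool
Result type: bool


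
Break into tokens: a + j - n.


Scan left to right, longest-match per lexeme
Tokens: ID(a), OP(+), ID(j), OP(-), ID(n)


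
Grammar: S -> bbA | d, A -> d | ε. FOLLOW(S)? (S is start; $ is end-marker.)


$ ∈ FOLLOW(S). For each A -> αBβ: add FIRST(β)\{ε} to FOLLOW(B); if β nullable, add FOLLOW(A).
FOLLOW(S) = {$}


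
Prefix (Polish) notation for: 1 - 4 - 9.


left-to-right (same/higher precedence on left): tree is (- (- 1 4) 9)
Prefix: - - 1 4 9


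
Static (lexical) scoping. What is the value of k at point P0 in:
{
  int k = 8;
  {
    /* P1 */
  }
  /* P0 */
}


k declared in the same block as P0
k = 8


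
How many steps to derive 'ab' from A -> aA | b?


Derivation: A => aA => ab
Steps: 2


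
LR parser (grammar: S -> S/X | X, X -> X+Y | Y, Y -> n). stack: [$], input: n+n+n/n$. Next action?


no handle on stack; shift 'n'
Action: shift


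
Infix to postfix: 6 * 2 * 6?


Left to right (same or higher precedence on left)
Postfix: 6 2 * 6 *


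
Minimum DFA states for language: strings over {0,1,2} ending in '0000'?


Track the longest suffix of input matching a prefix of '0000': 5 classes (prefixes of length 0..4)
Minimal DFA: 5 states


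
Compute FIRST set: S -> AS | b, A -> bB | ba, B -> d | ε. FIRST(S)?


Per alternative of S: FIRST(AS) = {b}; FIRST(b) = {b}
FIRST(S) = {b}


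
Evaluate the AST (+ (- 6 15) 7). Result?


Evaluate inner: (- 6 15) = -9
Evaluate root: (+ -9 7) = -2
Result: -2


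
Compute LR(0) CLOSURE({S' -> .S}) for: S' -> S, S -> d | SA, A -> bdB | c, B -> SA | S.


Start: S' -> .S
For each item with dot before a nonterminal B, add B -> .γ for every B-production
Closure: [S' -> .S, S -> .d, S -> .SA]


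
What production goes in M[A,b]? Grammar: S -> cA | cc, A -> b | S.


For [A, b]: 'b' ∈ FIRST(b)
Entry: A -> b


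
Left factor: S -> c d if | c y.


Common prefix: 'c'
Factored: S -> c S', S' -> d if | y


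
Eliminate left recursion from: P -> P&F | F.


Left-recursive alternatives: P&F; non-recursive: F
Introduce P': P -> FP', P' -> &FP' | ε


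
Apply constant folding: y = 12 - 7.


12 - 7 = 5 at compile time
Optimized: y = 5


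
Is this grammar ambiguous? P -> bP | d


right-linear, alternatives start with distinct terminals 'b' vs 'd': unique leftmost derivation
Unambiguous


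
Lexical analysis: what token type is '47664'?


Pattern: digits only
Type: INTEGER_LITERAL


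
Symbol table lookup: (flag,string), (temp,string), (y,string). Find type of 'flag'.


Lookup 'flag' → type string


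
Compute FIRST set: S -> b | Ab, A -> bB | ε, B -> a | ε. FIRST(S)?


Per alternative of S: FIRST(b) = {b}; FIRST(Ab) = {b}
FIRST(S) = {b}


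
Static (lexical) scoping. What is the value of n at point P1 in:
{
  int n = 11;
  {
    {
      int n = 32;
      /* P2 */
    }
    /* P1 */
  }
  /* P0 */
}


P1's block does not declare n; resolves to the enclosing declaration at depth 0
n = 11


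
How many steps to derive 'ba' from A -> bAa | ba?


Derivation: A => ba
Steps: 1


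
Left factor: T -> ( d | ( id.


Common prefix: '('
Factored: T -> ( T', T' -> d | id


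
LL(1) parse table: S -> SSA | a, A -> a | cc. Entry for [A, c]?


For [A, c]: 'c' ∈ FIRST(cc)
Entry: A -> cc


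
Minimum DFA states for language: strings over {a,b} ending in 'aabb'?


Track the longest suffix of input matching a prefix of 'aabb': 5 classes (prefixes of length 0..4)
Minimal DFA: 5 states


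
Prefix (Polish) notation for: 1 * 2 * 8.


left-to-right (same/higher precedence on left): tree is (* (* 1 2) 8)
Prefix: * * 1 2 8


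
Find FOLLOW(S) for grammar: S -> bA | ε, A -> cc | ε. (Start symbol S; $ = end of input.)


$ ∈ FOLLOW(S). For each A -> αBβ: add FIRST(β)\{ε} to FOLLOW(B); if β nullable, add FOLLOW(A).
FOLLOW(S) = {$}


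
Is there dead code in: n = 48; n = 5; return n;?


first assignment to n is overwritten before any read
Dead: 'n = 48'


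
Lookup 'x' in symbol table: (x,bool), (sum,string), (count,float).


Lookup 'x' → type bool


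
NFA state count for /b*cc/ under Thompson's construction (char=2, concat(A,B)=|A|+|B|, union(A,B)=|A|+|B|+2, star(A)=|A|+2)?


Syntax tree has 3 char leaf(s), 0 union(s), 1 star(s)
chars contribute 3×2 = 6; each union adds +2; each star adds +2
Total: 6 + 0 + 2 = 8 states


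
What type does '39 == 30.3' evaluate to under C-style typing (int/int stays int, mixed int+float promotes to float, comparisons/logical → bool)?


Operand types: int == float
Rule: comparison yields bool
Result type: bool


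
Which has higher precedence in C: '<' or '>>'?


'>>' is shift (level 8); '<' is relational (level 7)
Higher level binds tighter
'>>' has higher precedence than '<'


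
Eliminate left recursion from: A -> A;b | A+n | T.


Left-recursive alternatives: A;b, A+n; non-recursive: T
Introduce A': A -> TA', A' -> ;bA' | +nA' | ε


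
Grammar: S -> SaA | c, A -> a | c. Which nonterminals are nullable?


A nonterminal is nullable iff some alternative derives ε (directly, or every symbol in it is nullable)
Nullable: {}


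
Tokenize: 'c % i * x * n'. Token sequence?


Scan left to right, longest-match per lexeme
Tokens: ID(c), OP(%), ID(i), OP(*), ID(x), OP(*), ID(n)


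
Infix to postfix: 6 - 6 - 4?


Left to right (same or higher precedence on left)
Postfix: 6 6 - 4 -


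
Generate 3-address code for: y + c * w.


Break into single-operator statements:
t1 = c * w
t2 = y + t1


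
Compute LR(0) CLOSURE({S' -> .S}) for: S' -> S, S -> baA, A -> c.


Start: S' -> .S
For each item with dot before a nonterminal B, add B -> .γ for every B-production
Closure: [S' -> .S, S -> .baA]


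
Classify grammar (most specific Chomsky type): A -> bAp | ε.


Single nonterminal LHS, but b^n p^n is not regular
Classification: Type 2 (Context-Free)


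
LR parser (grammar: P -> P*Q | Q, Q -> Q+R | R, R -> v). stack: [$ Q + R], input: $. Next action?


handle 'Q+R' on top
Action: reduce (Q -> Q+R)


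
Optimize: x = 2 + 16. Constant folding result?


2 + 16 = 18 at compile time
Optimized: x = 18


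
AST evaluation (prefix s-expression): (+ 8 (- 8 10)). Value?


Evaluate inner: (- 8 10) = -2
Evaluate root: (+ 8 -2) = 6
Result: 6


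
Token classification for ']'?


Pattern: delimiter/punctuation
Type: PUNCTUATION


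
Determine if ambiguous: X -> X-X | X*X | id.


'id-id*id' has two parse trees (no precedence encoded between - and *)
Ambiguous


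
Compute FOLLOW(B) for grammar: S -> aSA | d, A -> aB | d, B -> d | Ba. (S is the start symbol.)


$ ∈ FOLLOW(S). For each A -> αBβ: add FIRST(β)\{ε} to FOLLOW(B); if β nullable, add FOLLOW(A).
FOLLOW(B) = {$, a, d}


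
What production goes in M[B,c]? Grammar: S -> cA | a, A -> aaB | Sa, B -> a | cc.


For [B, c]: 'c' ∈ FIRST(cc)
Entry: B -> cc


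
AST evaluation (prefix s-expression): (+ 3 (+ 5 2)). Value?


Evaluate inner: (+ 5 2) = 7
Evaluate root: (+ 3 7) = 10
Result: 10


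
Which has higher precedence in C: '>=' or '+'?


'+' is additive (level 9); '>=' is relational (level 7)
Higher level binds tighter
'+' has higher precedence than '>='


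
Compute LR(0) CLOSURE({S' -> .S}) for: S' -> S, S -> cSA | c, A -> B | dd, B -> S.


Start: S' -> .S
For each item with dot before a nonterminal B, add B -> .γ for every B-production
Closure: [S' -> .S, S -> .cSA, S -> .c]


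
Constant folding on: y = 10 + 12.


10 + 12 = 22 at compile time
Optimized: y = 22


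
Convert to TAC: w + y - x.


Break into single-operator statements:
t1 = w + y
t2 = t1 - x


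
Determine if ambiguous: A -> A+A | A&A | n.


'n+n&n' has two parse trees (no precedence encoded between + and &)
Ambiguous


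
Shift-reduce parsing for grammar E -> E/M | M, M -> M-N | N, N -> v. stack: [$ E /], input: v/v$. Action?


no handle ('E/' is not any RHS); shift 'v'
Action: shift


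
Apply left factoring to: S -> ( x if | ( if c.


Common prefix: '('
Factored: S -> ( S', S' -> x if | if c


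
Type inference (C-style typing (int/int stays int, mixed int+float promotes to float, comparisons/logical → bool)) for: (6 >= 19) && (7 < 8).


Operand types: bool && bool
Rule: logical operators take bool operands and yield bool
Result type: bool


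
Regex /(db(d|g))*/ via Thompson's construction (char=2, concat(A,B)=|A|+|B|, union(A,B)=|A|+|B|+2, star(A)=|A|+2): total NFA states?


Syntax tree has 4 char leaf(s), 1 union(s), 1 star(s)
chars contribute 4×2 = 8; each union adds +2; each star adds +2
Total: 8 + 2 + 2 = 12 states


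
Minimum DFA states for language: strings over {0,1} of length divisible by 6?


Track length mod 6: states 0..5, accept at 0
Minimal DFA: 6 states


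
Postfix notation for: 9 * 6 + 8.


Left to right (same or higher precedence on left)
Postfix: 9 6 * 8 +


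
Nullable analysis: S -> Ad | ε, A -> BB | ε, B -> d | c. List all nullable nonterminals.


A nonterminal is nullable iff some alternative derives ε (directly, or every symbol in it is nullable)
Nullable: {A, S}


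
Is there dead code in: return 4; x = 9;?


statement follows a return and is unreachable
Dead: 'x = 9'


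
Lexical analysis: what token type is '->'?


Pattern: operator symbol
Type: OPERATOR


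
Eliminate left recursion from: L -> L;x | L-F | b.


Left-recursive alternatives: L;x, L-F; non-recursive: b
Introduce L': L -> bL', L' -> ;xL' | -FL' | ε


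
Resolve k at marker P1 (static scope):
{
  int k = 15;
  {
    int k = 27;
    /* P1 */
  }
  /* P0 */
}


k declared in the same block as P1
k = 27


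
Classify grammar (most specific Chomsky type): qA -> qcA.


LHS has context (more than one symbol) and |LHS| ≤ |RHS|
Classification: Type 1 (Context-Sensitive)


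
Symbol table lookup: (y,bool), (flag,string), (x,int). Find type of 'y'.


Lookup 'y' → type bool


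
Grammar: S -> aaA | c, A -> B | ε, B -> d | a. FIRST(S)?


Per alternative of S: FIRST(aaA) = {a}; FIRST(c) = {c}
FIRST(S) = {a, c}


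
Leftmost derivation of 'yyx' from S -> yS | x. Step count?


Derivation: S => yS => yyS => yyx
Steps: 3


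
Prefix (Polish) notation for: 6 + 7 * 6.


'*' binds tighter: tree is (+ 6 (* 7 6))
Prefix: + 6 * 7 6


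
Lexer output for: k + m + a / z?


Scan left to right, longest-match per lexeme
Tokens: ID(k), OP(+), ID(m), OP(+), ID(a), OP(/), ID(z)


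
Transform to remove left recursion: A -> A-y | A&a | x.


Left-recursive alternatives: A-y, A&a; non-recursive: x
Introduce A': A -> xA', A' -> -yA' | &aA' | ε


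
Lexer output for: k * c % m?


Scan left to right, longest-match per lexeme
Tokens: ID(k), OP(*), ID(c), OP(%), ID(m)


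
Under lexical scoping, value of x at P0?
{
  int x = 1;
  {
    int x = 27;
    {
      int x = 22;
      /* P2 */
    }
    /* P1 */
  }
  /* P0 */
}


x declared in the same block as P0
x = 1


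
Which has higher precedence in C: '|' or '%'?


'%' is multiplicative (level 10); '|' is bitwise OR (level 3)
Higher level binds tighter
'%' has higher precedence than '|'


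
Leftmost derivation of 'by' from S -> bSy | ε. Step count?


Derivation: S => bSy => by
Steps: 2


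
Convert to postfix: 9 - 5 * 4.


* has higher precedence, evaluate 5*4 first
Postfix: 9 5 4 * -


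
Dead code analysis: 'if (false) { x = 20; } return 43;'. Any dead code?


condition is constant false, so the whole block is unreachable
Dead: 'if (false) { x = 20; }'


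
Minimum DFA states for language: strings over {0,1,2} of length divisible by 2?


Track length mod 2: states 0..1, accept at 0
Minimal DFA: 2 states


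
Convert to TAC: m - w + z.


Break into single-operator statements:
t1 = m - w
t2 = t1 + z


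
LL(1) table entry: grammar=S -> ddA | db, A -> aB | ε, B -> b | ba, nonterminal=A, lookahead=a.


For [A, a]: 'a' ∈ FIRST(aB)
Entry: A -> aB


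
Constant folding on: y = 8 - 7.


8 - 7 = 1 at compile time
Optimized: y = 1


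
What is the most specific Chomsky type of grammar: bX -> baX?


LHS has context (more than one symbol) and |LHS| ≤ |RHS|
Classification: Type 1 (Context-Sensitive)


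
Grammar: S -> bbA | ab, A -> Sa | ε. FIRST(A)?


Per alternative of A: FIRST(Sa) = {a, b}; FIRST(ε) = {ε}
FIRST(A) = {a, b, ε}


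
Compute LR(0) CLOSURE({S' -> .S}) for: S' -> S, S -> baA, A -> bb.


Start: S' -> .S
For each item with dot before a nonterminal B, add B -> .γ for every B-production
Closure: [S' -> .S, S -> .baA]


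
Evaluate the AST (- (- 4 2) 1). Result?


Evaluate inner: (- 4 2) = 2
Evaluate root: (- 2 1) = 1
Result: 1


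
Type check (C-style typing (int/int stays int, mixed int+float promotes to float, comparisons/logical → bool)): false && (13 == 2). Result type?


Operand types: bool && bool
Rule: logical operators take bool operands and yield bool
Result type: bool


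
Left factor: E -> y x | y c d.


Common prefix: 'y'
Factored: E -> y E', E' -> x | c d


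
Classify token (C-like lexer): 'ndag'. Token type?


Pattern: letter/underscore followed by alphanumerics, not a keyword
Type: IDENTIFIER


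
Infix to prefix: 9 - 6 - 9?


left-to-right (same/higher precedence on left): tree is (- (- 9 6) 9)
Prefix: - - 9 6 9


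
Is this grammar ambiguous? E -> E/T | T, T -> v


precedence layered via separate nonterminal T: deterministic
Unambiguous


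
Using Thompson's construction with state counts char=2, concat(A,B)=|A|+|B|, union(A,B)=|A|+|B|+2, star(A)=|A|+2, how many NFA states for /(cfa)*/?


Syntax tree has 3 char leaf(s), 0 union(s), 1 star(s)
chars contribute 3×2 = 6; each union adds +2; each star adds +2
Total: 6 + 0 + 2 = 8 states


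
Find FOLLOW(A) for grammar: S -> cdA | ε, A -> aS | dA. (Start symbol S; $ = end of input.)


$ ∈ FOLLOW(S). For each A -> αBβ: add FIRST(β)\{ε} to FOLLOW(B); if β nullable, add FOLLOW(A).
FOLLOW(A) = {$}


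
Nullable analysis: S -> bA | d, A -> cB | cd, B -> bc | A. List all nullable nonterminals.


A nonterminal is nullable iff some alternative derives ε (directly, or every symbol in it is nullable)
Nullable: {}


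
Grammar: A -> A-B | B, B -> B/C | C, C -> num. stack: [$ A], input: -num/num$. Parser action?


shift '-' to continue A -> A-B
Action: shift


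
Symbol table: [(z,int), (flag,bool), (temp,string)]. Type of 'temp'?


Lookup 'temp' → type string


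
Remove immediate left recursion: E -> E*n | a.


Left-recursive alternatives: E*n; non-recursive: a
Introduce E': E -> aE', E' -> *nE' | ε


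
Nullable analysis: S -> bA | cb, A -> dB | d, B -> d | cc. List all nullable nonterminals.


A nonterminal is nullable iff some alternative derives ε (directly, or every symbol in it is nullable)
Nullable: {}


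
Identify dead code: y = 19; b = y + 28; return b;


y is read by b's definition; b is returned
No dead code


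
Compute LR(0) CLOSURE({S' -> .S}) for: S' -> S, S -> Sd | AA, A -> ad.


Start: S' -> .S
For each item with dot before a nonterminal B, add B -> .γ for every B-production
Closure: [S' -> .S, S -> .Sd, S -> .AA, A -> .ad]


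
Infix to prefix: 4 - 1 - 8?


left-to-right (same/higher precedence on left): tree is (- (- 4 1) 8)
Prefix: - - 4 1 8


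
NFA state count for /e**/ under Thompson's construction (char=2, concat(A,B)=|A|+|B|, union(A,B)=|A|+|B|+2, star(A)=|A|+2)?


Syntax tree has 1 char leaf(s), 0 union(s), 2 star(s)
chars contribute 1×2 = 2; each union adds +2; each star adds +2
Total: 2 + 0 + 4 = 6 states


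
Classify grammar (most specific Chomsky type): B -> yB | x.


Right-linear: every RHS is a terminal or a terminal followed by one nonterminal
Classification: Type 3 (Regular)


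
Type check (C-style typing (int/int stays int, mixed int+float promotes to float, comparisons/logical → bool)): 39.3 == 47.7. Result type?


Operand types: float == float
Rule: comparison yields bool
Result type: bool


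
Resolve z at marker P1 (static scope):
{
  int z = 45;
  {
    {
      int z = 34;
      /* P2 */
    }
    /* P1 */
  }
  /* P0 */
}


P1's block does not declare z; resolves to the enclosing declaration at depth 0
z = 45


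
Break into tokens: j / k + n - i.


Scan left to right, longest-match per lexeme
Tokens: ID(j), OP(/), ID(k), OP(+), ID(n), OP(-), ID(i)


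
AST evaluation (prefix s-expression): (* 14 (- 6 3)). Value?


Evaluate inner: (- 6 3) = 3
Evaluate root: (* 14 3) = 42
Result: 42


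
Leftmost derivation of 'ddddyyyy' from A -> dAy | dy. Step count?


Derivation: A => dAy => ddAyy => dddAyyy => ddddyyyy
Steps: 4


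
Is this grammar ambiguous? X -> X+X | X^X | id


'id+id^id' has two parse trees (no precedence encoded between + and ^)
Ambiguous


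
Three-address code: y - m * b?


Break into single-operator statements:
t1 = m * b
t2 = y - t1


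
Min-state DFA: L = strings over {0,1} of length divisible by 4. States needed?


Track length mod 4: states 0..3, accept at 0
Minimal DFA: 4 states


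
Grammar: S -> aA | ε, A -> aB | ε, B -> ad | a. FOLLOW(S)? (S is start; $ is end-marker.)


$ ∈ FOLLOW(S). For each A -> αBβ: add FIRST(β)\{ε} to FOLLOW(B); if β nullable, add FOLLOW(A).
FOLLOW(S) = {$}


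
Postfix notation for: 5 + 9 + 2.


Left to right (same or higher precedence on left)
Postfix: 5 9 + 2 +


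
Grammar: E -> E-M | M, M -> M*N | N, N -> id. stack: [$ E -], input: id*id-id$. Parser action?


no handle ('E-' is not any RHS); shift 'id'
Action: shift


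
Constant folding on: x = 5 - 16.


5 - 16 = -11 at compile time
Optimized: x = -11


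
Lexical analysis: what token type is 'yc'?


Pattern: letter/underscore followed by alphanumerics, not a keyword
Type: IDENTIFIER


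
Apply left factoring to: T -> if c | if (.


Common prefix: 'if'
Factored: T -> if T', T' -> c | (


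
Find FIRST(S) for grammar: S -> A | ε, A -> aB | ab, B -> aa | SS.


Per alternative of S: FIRST(A) = {a}; FIRST(ε) = {ε}
FIRST(S) = {a, ε}


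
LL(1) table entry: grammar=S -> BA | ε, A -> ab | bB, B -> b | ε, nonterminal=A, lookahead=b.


For [A, b]: 'b' ∈ FIRST(bB)
Entry: A -> bB


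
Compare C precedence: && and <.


'<' is relational (level 7); '&&' is logical AND (level 2)
Higher level binds tighter
'<' has higher precedence than '&&'


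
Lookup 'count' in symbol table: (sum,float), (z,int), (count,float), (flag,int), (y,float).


Lookup 'count' → type float


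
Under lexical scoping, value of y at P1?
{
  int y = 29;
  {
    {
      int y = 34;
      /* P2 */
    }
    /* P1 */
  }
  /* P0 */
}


P1's block does not declare y; resolves to the enclosing declaration at depth 0
y = 29


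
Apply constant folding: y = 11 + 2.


11 + 2 = 13 at compile time
Optimized: y = 13


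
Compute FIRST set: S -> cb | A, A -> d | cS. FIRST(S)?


Per alternative of S: FIRST(cb) = {c}; FIRST(A) = {c, d}
FIRST(S) = {c, d}


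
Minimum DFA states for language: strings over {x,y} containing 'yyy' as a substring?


KMP-style automaton: 3 progress states + 1 absorbing accept = 4
Minimal DFA: 4 states


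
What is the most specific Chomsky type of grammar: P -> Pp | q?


Left-linear: every RHS is a terminal or one nonterminal followed by a terminal
Classification: Type 3 (Regular)


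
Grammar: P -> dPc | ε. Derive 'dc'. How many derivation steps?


Derivation: P => dPc => dc
Steps: 2


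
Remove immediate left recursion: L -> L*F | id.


Left-recursive alternatives: L*F; non-recursive: id
Introduce L': L -> idL', L' -> *FL' | ε


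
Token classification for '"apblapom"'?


Pattern: double-quoted sequence
Type: STRING_LITERAL


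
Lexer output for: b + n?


Scan left to right, longest-match per lexeme
Tokens: ID(b), OP(+), ID(n)


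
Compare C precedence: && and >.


'>' is relational (level 7); '&&' is logical AND (level 2)
Higher level binds tighter
'>' has higher precedence than '&&'


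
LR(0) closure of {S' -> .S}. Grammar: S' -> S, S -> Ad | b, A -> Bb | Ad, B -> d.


Start: S' -> .S
For each item with dot before a nonterminal B, add B -> .γ for every B-production
Closure: [S' -> .S, S -> .Ad, S -> .b, A -> .Bb, A -> .Ad, B -> .d]


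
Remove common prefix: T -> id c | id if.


Common prefix: 'id'
Factored: T -> id T', T' -> c | if


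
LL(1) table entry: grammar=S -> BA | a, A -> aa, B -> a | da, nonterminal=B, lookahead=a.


For [B, a]: 'a' ∈ FIRST(a)
Entry: B -> a


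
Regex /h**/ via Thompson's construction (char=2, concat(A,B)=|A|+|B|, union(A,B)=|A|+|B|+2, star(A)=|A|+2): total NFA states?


Syntax tree has 1 char leaf(s), 0 union(s), 2 star(s)
chars contribute 1×2 = 2; each union adds +2; each star adds +2
Total: 2 + 0 + 4 = 6 states


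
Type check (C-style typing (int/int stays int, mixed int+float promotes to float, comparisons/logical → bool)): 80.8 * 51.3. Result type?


Operand types: float * float
Rule: mixed int/float promotes to float; int/int stays int
Result type: float


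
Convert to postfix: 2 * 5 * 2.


Left to right (same or higher precedence on left)
Postfix: 2 5 * 2 *


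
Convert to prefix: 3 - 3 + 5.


left-to-right (same/higher precedence on left): tree is (+ (- 3 3) 5)
Prefix: + - 3 3 5


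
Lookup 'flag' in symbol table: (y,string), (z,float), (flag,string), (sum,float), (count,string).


Lookup 'flag' → type string


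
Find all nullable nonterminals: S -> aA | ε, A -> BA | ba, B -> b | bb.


A nonterminal is nullable iff some alternative derives ε (directly, or every symbol in it is nullable)
Nullable: {S}


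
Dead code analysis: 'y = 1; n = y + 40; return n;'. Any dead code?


y is read by n's definition; n is returned
No dead code


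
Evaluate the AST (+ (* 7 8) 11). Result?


Evaluate inner: (* 7 8) = 56
Evaluate root: (+ 56 11) = 67
Result: 67


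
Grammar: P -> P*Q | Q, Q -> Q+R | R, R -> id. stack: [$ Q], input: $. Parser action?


lookahead ∉ {+} so Q won't extend; reduce P -> Q
Action: reduce (P -> Q)


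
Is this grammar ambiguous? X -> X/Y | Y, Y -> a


precedence layered via separate nonterminal Y: deterministic
Unambiguous


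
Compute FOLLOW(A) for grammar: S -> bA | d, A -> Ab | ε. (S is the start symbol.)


$ ∈ FOLLOW(S). For each A -> αBβ: add FIRST(β)\{ε} to FOLLOW(B); if β nullable, add FOLLOW(A).
FOLLOW(A) = {$, b}


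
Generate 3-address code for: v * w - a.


Break into single-operator statements:
t1 = v * w
t2 = t1 - a


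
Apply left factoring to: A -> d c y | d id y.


Common prefix: 'd'
Factored: A -> d A', A' -> c y | id y


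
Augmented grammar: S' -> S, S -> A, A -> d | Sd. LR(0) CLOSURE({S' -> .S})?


Start: S' -> .S
For each item with dot before a nonterminal B, add B -> .γ for every B-production
Closure: [S' -> .S, S -> .A, A -> .d, A -> .Sd]


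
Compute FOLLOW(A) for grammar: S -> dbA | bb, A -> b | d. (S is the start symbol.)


$ ∈ FOLLOW(S). For each A -> αBβ: add FIRST(β)\{ε} to FOLLOW(B); if β nullable, add FOLLOW(A).
FOLLOW(A) = {$}


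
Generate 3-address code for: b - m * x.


Break into single-operator statements:
t1 = m * x
t2 = b - t1


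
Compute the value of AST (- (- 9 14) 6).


Evaluate inner: (- 9 14) = -5
Evaluate root: (- -5 6) = -11
Result: -11


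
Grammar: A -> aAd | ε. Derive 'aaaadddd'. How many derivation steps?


Derivation: A => aAd => aaAdd => aaaAddd => aaaaAdddd => aaaadddd
Steps: 5


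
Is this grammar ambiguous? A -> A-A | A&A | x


'x-x&x' has two parse trees (no precedence encoded between - and &)
Ambiguous


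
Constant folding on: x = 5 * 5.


5 * 5 = 25 at compile time
Optimized: x = 25


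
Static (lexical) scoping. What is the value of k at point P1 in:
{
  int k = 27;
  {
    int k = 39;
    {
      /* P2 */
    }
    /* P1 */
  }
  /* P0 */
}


k declared in the same block as P1
k = 39


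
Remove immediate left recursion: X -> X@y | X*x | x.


Left-recursive alternatives: X@y, X*x; non-recursive: x
Introduce X': X -> xX', X' -> @yX' | *xX' | ε


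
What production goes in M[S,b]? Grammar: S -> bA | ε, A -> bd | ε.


For [S, b]: 'b' ∈ FIRST(bA)
Entry: S -> bA


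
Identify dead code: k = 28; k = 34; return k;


first assignment to k is overwritten before any read
Dead: 'k = 28'


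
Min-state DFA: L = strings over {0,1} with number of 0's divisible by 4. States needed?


Track (count of 0) mod 4: states 0..3, accept at 0
Minimal DFA: 4 states


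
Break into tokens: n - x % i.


Scan left to right, longest-match per lexeme
Tokens: ID(n), OP(-), ID(x), OP(%), ID(i)


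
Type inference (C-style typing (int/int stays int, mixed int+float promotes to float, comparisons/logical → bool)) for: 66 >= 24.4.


Operand types: int >= float
Rule: comparison yields bool
Result type: bool


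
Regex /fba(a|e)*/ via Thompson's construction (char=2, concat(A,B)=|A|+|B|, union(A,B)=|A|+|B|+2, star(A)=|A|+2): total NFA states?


Syntax tree has 5 char leaf(s), 1 union(s), 1 star(s)
chars contribute 5×2 = 10; each union adds +2; each star adds +2
Total: 10 + 2 + 2 = 14 states


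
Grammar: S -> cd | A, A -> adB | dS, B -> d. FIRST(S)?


Per alternative of S: FIRST(cd) = {c}; FIRST(A) = {a, d}
FIRST(S) = {a, c, d}


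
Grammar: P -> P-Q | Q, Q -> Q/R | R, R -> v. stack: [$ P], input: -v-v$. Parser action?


shift '-' to continue P -> P-Q
Action: shift


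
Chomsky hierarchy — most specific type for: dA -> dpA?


LHS has context (more than one symbol) and |LHS| ≤ |RHS|
Classification: Type 1 (Context-Sensitive)


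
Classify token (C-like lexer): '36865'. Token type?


Pattern: digits only
Type: INTEGER_LITERAL


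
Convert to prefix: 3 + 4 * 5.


'*' binds tighter: tree is (+ 3 (* 4 5))
Prefix: + 3 * 4 5


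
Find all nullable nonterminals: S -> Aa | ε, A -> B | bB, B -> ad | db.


A nonterminal is nullable iff some alternative derives ε (directly, or every symbol in it is nullable)
Nullable: {S}


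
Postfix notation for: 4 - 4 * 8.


* has higher precedence, evaluate 4*8 first
Postfix: 4 4 8 * -


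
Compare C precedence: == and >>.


'>>' is shift (level 8); '==' is equality (level 6)
Higher level binds tighter
'>>' has higher precedence than '=='


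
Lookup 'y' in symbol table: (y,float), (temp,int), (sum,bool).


Lookup 'y' → type float


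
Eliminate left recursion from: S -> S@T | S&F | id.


Left-recursive alternatives: S@T, S&F; non-recursive: id
Introduce S': S -> idS', S' -> @TS' | &FS' | ε


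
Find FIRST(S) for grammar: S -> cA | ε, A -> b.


Per alternative of S: FIRST(cA) = {c}; FIRST(ε) = {ε}
FIRST(S) = {c, ε}


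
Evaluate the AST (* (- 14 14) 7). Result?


Evaluate inner: (- 14 14) = 0
Evaluate root: (* 0 7) = 0
Result: 0


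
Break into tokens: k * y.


Scan left to right, longest-match per lexeme
Tokens: ID(k), OP(*), ID(y)


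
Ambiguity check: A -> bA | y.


right-linear, alternatives start with distinct terminals 'b' vs 'y': unique leftmost derivation
Unambiguous


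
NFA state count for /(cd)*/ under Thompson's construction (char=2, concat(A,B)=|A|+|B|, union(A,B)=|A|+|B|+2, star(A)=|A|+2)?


Syntax tree has 2 char leaf(s), 0 union(s), 1 star(s)
chars contribute 2×2 = 4; each union adds +2; each star adds +2
Total: 4 + 0 + 2 = 6 states


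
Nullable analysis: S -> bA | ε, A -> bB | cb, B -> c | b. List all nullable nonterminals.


A nonterminal is nullable iff some alternative derives ε (directly, or every symbol in it is nullable)
Nullable: {S}


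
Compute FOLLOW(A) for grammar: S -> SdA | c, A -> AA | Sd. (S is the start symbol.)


$ ∈ FOLLOW(S). For each A -> αBβ: add FIRST(β)\{ε} to FOLLOW(B); if β nullable, add FOLLOW(A).
FOLLOW(A) = {$, c, d}


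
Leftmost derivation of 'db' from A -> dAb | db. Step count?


Derivation: A => db
Steps: 1


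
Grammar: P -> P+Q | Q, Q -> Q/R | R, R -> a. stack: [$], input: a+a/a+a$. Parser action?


no handle on stack; shift 'a'
Action: shift


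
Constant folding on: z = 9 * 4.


9 * 4 = 36 at compile time
Optimized: z = 36


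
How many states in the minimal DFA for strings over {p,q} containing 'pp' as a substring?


KMP-style automaton: 2 progress states + 1 absorbing accept = 3
Minimal DFA: 3 states


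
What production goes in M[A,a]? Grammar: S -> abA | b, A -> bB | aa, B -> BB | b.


For [A, a]: 'a' ∈ FIRST(aa)
Entry: A -> aa


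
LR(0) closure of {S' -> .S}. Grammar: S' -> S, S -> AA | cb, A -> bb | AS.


Start: S' -> .S
For each item with dot before a nonterminal B, add B -> .γ for every B-production
Closure: [S' -> .S, S -> .AA, S -> .cb, A -> .bb, A -> .AS]


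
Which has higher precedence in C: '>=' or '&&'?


'>=' is relational (level 7); '&&' is logical AND (level 2)
Higher level binds tighter
'>=' has higher precedence than '&&'


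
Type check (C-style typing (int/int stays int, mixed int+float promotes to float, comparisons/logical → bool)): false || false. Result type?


Operand types: bool || bool
Rule: logical operators take bool operands and yield bool
Result type: bool


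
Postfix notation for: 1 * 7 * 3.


Left to right (same or higher precedence on left)
Postfix: 1 7 * 3 *


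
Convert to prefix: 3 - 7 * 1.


'*' binds tighter: tree is (- 3 (* 7 1))
Prefix: - 3 * 7 1


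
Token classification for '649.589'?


Pattern: digits with a decimal point
Type: FLOAT_LITERAL


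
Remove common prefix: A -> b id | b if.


Common prefix: 'b'
Factored: A -> b A', A' -> id | if


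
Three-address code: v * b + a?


Break into single-operator statements:
t1 = v * b
t2 = t1 + a


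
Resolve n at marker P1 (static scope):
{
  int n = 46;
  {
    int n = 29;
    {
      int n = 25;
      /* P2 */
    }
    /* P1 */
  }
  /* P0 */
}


n declared in the same block as P1
n = 29


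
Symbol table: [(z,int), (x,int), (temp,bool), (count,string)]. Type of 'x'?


Lookup 'x' → type int


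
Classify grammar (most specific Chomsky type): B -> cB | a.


Right-linear: every RHS is a terminal or a terminal followed by one nonterminal
Classification: Type 3 (Regular)


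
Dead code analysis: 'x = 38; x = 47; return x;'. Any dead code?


first assignment to x is overwritten before any read
Dead: 'x = 38'


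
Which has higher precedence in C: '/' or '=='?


'/' is multiplicative (level 10); '==' is equality (level 6)
Higher level binds tighter
'/' has higher precedence than '=='


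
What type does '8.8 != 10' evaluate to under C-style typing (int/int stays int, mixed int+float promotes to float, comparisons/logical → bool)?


Operand types: float != int
Rule: comparison yields bool
Result type: bool


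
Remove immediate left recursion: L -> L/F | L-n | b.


Left-recursive alternatives: L/F, L-n; non-recursive: b
Introduce L': L -> bL', L' -> /FL' | -nL' | ε


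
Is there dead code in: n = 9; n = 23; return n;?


first assignment to n is overwritten before any read
Dead: 'n = 9'


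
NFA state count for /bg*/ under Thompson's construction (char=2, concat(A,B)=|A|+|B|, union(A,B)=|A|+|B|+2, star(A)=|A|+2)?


Syntax tree has 2 char leaf(s), 0 union(s), 1 star(s)
chars contribute 2×2 = 4; each union adds +2; each star adds +2
Total: 4 + 0 + 2 = 6 states


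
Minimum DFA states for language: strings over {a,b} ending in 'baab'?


Track the longest suffix of input matching a prefix of 'baab': 5 classes (prefixes of length 0..4)
Minimal DFA: 5 states


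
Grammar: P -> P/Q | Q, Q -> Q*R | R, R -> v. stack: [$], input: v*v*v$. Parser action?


no handle on stack; shift 'v'
Action: shift


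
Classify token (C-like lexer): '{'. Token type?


Pattern: delimiter/punctuation
Type: PUNCTUATION


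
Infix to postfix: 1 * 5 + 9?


Left to right (same or higher precedence on left)
Postfix: 1 5 * 9 +


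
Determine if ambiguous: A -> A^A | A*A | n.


'n^n*n' has two parse trees (no precedence encoded between ^ and *)
Ambiguous


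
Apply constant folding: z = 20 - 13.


20 - 13 = 7 at compile time
Optimized: z = 7


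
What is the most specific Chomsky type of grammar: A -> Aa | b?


Left-linear: every RHS is a terminal or one nonterminal followed by a terminal
Classification: Type 3 (Regular)


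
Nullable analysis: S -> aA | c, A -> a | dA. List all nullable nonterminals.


A nonterminal is nullable iff some alternative derives ε (directly, or every symbol in it is nullable)
Nullable: {}


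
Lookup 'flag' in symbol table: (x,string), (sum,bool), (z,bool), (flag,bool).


Lookup 'flag' → type bool


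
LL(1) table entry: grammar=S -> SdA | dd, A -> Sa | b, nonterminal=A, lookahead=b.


For [A, b]: 'b' ∈ FIRST(b)
Entry: A -> b


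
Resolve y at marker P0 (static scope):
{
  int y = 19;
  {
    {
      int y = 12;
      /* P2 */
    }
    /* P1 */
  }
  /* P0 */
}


y declared in the same block as P0
y = 19


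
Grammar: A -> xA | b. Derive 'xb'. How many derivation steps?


Derivation: A => xA => xb
Steps: 2


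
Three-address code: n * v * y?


Break into single-operator statements:
t1 = n * v
t2 = t1 * y


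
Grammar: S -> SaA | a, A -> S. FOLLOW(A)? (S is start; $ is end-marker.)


$ ∈ FOLLOW(S). For each A -> αBβ: add FIRST(β)\{ε} to FOLLOW(B); if β nullable, add FOLLOW(A).
FOLLOW(A) = {$, a}


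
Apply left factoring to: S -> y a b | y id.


Common prefix: 'y'
Factored: S -> y S', S' -> a b | id


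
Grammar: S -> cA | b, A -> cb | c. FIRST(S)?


Per alternative of S: FIRST(cA) = {c}; FIRST(b) = {b}
FIRST(S) = {b, c}


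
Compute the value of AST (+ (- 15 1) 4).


Evaluate inner: (- 15 1) = 14
Evaluate root: (+ 14 4) = 18
Result: 18


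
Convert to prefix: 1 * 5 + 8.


left-to-right (same/higher precedence on left): tree is (+ (* 1 5) 8)
Prefix: + * 1 5 8


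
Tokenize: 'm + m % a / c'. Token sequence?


Scan left to right, longest-match per lexeme
Tokens: ID(m), OP(+), ID(m), OP(%), ID(a), OP(/), ID(c)


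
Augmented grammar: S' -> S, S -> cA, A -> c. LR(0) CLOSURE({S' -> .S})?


Start: S' -> .S
For each item with dot before a nonterminal B, add B -> .γ for every B-production
Closure: [S' -> .S, S -> .cA]


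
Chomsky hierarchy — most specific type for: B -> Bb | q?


Left-linear: every RHS is a terminal or one nonterminal followed by a terminal
Classification: Type 3 (Regular)


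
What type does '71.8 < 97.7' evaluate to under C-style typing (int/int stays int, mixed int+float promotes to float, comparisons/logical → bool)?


Operand types: float < float
Rule: comparison yields bool
Result type: bool


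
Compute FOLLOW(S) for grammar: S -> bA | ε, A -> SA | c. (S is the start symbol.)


$ ∈ FOLLOW(S). For each A -> αBβ: add FIRST(β)\{ε} to FOLLOW(B); if β nullable, add FOLLOW(A).
FOLLOW(S) = {$, b, c}


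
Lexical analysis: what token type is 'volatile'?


Pattern: reserved word
Type: KEYWORD


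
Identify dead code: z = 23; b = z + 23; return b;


z is read by b's definition; b is returned
No dead code


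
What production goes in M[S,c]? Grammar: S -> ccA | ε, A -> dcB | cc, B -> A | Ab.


For [S, c]: 'c' ∈ FIRST(ccA)
Entry: S -> ccA


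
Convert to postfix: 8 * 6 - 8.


Left to right (same or higher precedence on left)
Postfix: 8 6 * 8 -


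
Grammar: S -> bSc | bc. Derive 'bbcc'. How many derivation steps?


Derivation: S => bSc => bbcc
Steps: 2
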